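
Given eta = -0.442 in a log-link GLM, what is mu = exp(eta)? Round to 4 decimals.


The inverse log link gives:
mu = exp(-0.442) = 0.6427.

0.6427


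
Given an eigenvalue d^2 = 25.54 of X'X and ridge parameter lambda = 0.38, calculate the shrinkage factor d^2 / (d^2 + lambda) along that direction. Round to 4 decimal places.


d^2 + lambda = 25.54 + 0.38 = 25.9200.
Shrinkage factor = 25.54/25.9200 = 0.9853.

0.9853


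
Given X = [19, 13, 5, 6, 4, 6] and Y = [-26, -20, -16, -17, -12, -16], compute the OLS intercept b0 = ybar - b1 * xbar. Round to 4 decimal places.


First find the slope: b1 = -0.7712.
Means: xbar = 8.8333, ybar = -17.8333.
b0 = ybar - b1 * xbar = -17.8333 - -0.7712 * 8.8333 = -11.0210.

-11.0210


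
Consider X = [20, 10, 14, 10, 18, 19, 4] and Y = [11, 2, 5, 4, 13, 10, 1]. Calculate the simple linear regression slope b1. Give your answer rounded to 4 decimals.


Calculate xbar = 13.5714, ybar = 6.5714.
S_xx = 207.7143, S_xy = 153.7143.
Using b1 = S_xy / S_xx = 153.7143 / 207.7143, we get b1 = 0.7400.

0.7400


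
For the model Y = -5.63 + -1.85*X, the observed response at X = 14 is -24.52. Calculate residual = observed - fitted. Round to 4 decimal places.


Predicted = -5.63 + -1.85 * 14 = -31.5300.
Residual = -24.52 - -31.5300 = 7.0100.

7.0100


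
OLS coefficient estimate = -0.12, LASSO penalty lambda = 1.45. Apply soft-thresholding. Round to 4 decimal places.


|beta_OLS| = 0.12.
lambda = 1.45.
Since |beta| <= lambda, the coefficient is set to 0.
Result = 0.0000.

0.0000


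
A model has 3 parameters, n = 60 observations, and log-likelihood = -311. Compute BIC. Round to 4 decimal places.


Compute k*ln(n) = 3*ln(60) = 3*4.094345 = 12.283035.
Then -2*loglik = 622.
BIC = 12.283035 + 622 = 634.283035, which rounds to 634.2830.

634.2830


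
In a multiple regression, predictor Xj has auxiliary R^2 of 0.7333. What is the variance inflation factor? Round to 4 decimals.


VIF = 1 / (1 - 0.7333).
= 1 / 0.2667 = 3.7495.

3.7495


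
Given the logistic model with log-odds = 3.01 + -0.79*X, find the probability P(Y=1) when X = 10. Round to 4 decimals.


Compute z = 3.01 + (-0.79)(10) = -4.8900.
exp(-z) = 132.9536.
P = 1/(1 + 132.9536) = 0.0075.

0.0075


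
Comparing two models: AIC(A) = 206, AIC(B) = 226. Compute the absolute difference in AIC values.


Compute |206 - 226| = 20.
Model A has the smaller AIC.

20


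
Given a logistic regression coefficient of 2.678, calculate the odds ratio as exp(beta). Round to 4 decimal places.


Odds ratio = exp(beta) = exp(2.678).
= 14.5560.

14.5560


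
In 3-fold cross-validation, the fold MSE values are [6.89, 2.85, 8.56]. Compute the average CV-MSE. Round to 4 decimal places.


Sum of fold MSEs = 18.3000.
Average = 18.3000 / 3 = 6.1000.

6.1000


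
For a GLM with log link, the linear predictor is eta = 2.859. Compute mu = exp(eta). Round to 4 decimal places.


The inverse log link gives:
mu = exp(2.859) = 17.4441.

17.4441


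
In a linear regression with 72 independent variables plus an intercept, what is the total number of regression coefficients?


Total coefficients = number of predictors + 1 (for the intercept).
= 72 + 1 = 73.

73


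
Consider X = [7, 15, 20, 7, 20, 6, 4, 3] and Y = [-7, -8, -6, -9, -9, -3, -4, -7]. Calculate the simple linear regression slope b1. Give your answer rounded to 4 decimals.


Calculate xbar = 10.2500, ybar = -6.6250.
S_xx = 343.5000, S_xy = -43.7500.
Using b1 = S_xy / S_xx = -43.7500 / 343.5000, we get b1 = -0.1274.

-0.1274


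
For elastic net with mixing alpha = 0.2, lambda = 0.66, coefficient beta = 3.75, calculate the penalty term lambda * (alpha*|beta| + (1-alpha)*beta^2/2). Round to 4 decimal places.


alpha * |beta| = 0.2 * 3.75 = 0.7500.
(1-alpha) * beta^2/2 = 0.8 * 14.0625/2 = 5.6250.
Total = 0.66 * (0.7500 + 5.6250) = 4.2075.

4.2075


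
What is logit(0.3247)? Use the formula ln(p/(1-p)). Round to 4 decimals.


The odds are p/(1-p) = 0.3247 / 0.6753 = 0.4808.
logit(p) = ln(0.4808) = -0.7323.

-0.7323


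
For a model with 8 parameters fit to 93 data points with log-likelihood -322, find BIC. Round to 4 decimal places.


Compute k*ln(n) = 8*ln(93) = 8*4.532599 = 36.260792.
Then -2*loglik = 644.
BIC = 36.260792 + 644 = 680.260792, which rounds to 680.2608.

680.2608


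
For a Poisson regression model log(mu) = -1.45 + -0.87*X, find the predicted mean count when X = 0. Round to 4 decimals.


Linear predictor: eta = -1.45 + (-0.87)(0) = -1.4500.
Expected count: mu = exp(-1.4500) = 0.2346.

0.2346


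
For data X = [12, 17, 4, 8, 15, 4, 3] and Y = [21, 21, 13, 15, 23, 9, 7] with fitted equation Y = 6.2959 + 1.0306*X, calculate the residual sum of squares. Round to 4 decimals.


For each point, residual = actual - predicted.
Residuals: [2.3369, -2.8161, 2.5817, 0.4593, 1.2451, -1.4183, -2.3877].
Sum of squared residuals = 29.5306.

29.5306


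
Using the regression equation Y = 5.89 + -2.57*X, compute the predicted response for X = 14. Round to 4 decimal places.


Plug X = 14 into Y = 5.89 + -2.57*X:
Y = 5.89 + -35.9800 = -30.0900.

-30.0900


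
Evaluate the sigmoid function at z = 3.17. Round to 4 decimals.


exp(-3.1700) = 0.0420.
1 + exp(-z) = 1.0420.
sigmoid = 1/1.0420 = 0.9597.

0.9597


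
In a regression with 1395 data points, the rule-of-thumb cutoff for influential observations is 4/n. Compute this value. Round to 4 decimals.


The threshold is 4/n.
4/1395 = 0.0029.

0.0029


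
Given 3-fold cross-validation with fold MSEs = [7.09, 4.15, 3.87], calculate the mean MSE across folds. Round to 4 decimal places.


Sum of fold MSEs = 15.1100.
Average = 15.1100 / 3 = 5.0367.

5.0367


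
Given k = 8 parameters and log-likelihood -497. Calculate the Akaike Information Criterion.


AIC = 2k - 2*loglik = 2(8) - 2(-497).
= 16 + 994 = 1010.

1010


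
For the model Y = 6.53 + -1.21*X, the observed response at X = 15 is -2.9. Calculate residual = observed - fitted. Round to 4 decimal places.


Compute yhat = 6.53 + (-1.21)(15) = -11.6200.
Residual = actual - predicted = -2.9 - -11.6200 = 8.7200.

8.7200


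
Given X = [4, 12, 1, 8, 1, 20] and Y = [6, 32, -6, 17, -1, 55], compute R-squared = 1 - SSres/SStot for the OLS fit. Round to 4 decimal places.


The fitted line is Y = -6.6000 + 3.1000*X.
SSres = 16.1000, SStot = 2642.8333.
R^2 = 1 - SSres/SStot = 0.9939.

0.9939


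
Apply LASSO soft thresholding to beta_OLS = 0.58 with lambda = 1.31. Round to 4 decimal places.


|beta_OLS| = 0.58.
lambda = 1.31.
Since |beta| <= lambda, the coefficient is set to 0.
Result = 0.0000.

0.0000


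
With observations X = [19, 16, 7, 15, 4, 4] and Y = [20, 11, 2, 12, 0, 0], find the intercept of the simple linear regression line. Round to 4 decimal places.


Compute b1 = 1.1995 from the OLS formula.
With xbar = 10.8333 and ybar = 7.5000, the intercept is:
b0 = 7.5000 - 1.1995 * 10.8333 = -5.4950.

-5.4950


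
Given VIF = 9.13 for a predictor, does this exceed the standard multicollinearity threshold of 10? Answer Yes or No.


Check: VIF = 9.13 vs threshold = 10.
Since 9.13 < 10, the answer is No.

No


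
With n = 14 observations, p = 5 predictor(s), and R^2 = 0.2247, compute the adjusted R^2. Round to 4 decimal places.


Adjusted R^2 = 1 - (1 - R^2) * (n-1)/(n-p-1).
(1 - R^2) = 0.7753.
(n-1)/(n-p-1) = 13/8.
(1 - R^2) * (n-1) = 0.7753 * 13 = 10.0789.
Divide by (n-p-1): 10.0789 / 8 = 1.2599.
Adj R^2 = 1 - 1.2599 = -0.2599.

-0.2599


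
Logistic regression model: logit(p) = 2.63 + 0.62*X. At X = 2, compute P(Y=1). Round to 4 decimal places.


z = 2.63 + 0.62 * 2 = 3.8700.
Sigmoid: P = 1 / (1 + exp(-3.8700)) = 0.9796.

0.9796


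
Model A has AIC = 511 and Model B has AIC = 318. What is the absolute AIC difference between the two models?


Compute |511 - 318| = 193.
Model B has the smaller AIC.

193


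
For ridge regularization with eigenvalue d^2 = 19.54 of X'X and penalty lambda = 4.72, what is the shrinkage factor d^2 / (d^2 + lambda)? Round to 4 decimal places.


Denominator = d^2 + lambda = 19.54 + 4.72 = 24.2600.
Shrinkage = 19.54 / 24.2600 = 0.8054.

0.8054


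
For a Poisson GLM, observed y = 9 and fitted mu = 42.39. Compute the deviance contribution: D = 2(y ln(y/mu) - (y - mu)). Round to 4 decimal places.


Compute y*ln(y/mu) = 9*ln(9/42.39) = 9*-1.549688 = -13.947192.
y - mu = -33.39.
D = 2*(-13.947192 - (-33.39)) = 38.885616, which rounds to 38.8856.

38.8856


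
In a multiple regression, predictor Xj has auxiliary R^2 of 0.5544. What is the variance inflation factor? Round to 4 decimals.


Using VIF = 1/(1 - R^2_j):
1 - 0.5544 = 0.4456.
VIF = 2.2442.

2.2442


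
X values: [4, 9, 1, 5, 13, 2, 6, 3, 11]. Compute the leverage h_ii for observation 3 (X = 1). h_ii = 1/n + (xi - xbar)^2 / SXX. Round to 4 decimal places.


Mean of X: xbar = 6.0000.
SXX = 138.0000.
For X = 1: h = 1/9 + (1 - 6.0000)^2/138.0000 = 0.2923.

0.2923


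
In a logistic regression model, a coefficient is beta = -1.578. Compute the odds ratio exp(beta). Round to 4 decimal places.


exp(-1.578) = 0.2064.
So the odds ratio is 0.2064.

0.2064


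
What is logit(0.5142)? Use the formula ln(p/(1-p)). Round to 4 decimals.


Compute the odds: 0.5142/0.4858 = 1.0585.
Take the natural log: ln(1.0585) = 0.0568.

0.0568


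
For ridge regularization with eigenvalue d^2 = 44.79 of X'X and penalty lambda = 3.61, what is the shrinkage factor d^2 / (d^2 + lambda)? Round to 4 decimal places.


d^2 + lambda = 44.79 + 3.61 = 48.4000.
Shrinkage factor = 44.79/48.4000 = 0.9254.

0.9254


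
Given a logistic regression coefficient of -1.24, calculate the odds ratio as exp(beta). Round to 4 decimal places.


The odds ratio is computed as:
OR = e^(-1.24) = 0.2894.

0.2894


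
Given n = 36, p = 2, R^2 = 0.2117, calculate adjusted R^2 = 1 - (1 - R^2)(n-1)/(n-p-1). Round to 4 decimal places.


Using the formula:
(1 - 0.2117) = 0.7883.
Multiply by 35/33: 0.7883 * 35 = 27.5905, then 27.5905 / 33 = 0.8361.
Adj R^2 = 1 - 0.8361 = 0.1639.

0.1639


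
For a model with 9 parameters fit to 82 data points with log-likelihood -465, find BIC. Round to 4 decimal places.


Compute k*ln(n) = 9*ln(82) = 9*4.406719 = 39.660471.
Then -2*loglik = 930.
BIC = 39.660471 + 930 = 969.660471, which rounds to 969.6605.

969.6605


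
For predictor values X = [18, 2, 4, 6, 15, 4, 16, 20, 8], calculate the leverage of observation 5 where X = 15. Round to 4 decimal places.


Compute xbar = 10.3333 with n = 9 observations.
SXX = 380.0000.
Leverage = 1/9 + (15 - 10.3333)^2/380.0000 = 0.1684.

0.1684


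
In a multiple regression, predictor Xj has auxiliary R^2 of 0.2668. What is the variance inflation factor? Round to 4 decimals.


VIF = 1 / (1 - 0.2668).
= 1 / 0.7332 = 1.3639.

1.3639


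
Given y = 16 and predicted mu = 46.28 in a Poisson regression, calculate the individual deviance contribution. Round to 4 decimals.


Compute y*ln(y/mu) = 16*ln(16/46.28) = 16*-1.062121 = -16.993936.
y - mu = -30.28.
D = 2*(-16.993936 - (-30.28)) = 26.572128, which rounds to 26.5721.

26.5721


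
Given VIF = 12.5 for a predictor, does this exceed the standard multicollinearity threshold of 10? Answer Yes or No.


The threshold is 10.
VIF = 12.5 is >= 10.
Multicollinearity indication: Yes.

Yes


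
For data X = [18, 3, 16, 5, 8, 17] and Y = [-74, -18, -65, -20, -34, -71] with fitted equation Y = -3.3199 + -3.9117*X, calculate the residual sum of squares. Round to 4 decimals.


Compute predicted values, then residuals = yi - yhat_i.
Residuals: [-0.2695, -2.9450, 0.9071, 2.8784, 0.6135, -1.1812].
SSres = sum(residual^2) = 19.6253.

19.6253


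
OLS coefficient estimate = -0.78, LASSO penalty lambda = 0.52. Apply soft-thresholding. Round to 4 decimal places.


Check: |-0.78| = 0.78 vs lambda = 0.52.
Since |beta| > lambda, coefficient = sign(beta)*(|beta| - lambda) = -0.2600.
Soft-thresholded coefficient = -0.2600.

-0.2600


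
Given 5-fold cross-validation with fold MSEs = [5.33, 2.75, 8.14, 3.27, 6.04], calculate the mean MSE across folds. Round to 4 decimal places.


Sum of fold MSEs = 25.5300.
Average = 25.5300 / 5 = 5.1060.

5.1060


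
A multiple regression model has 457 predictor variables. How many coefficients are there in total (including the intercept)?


Including the intercept, the model has 457 predictor coefficients + 1 intercept.
Total = 458.

458


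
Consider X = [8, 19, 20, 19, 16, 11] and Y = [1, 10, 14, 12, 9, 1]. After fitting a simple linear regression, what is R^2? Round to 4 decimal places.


Fit the OLS line: b0 = -9.0700, b1 = 1.0905.
SSres = 10.3374.
SStot = 154.8333.
R^2 = 1 - 10.3374/154.8333 = 0.9332.

0.9332


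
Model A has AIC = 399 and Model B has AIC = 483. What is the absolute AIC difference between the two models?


Absolute difference = |399 - 483| = 84.
The model with lower AIC (A) is preferred.

84


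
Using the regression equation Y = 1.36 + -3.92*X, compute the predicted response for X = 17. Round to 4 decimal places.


Substitute X = 17 into the equation:
Y = 1.36 + -3.92 * 17 = 1.36 + -66.6400 = -65.2800.

-65.2800


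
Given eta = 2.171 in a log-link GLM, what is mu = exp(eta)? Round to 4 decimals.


mu = exp(eta) = exp(2.171).
= 8.7670.

8.7670


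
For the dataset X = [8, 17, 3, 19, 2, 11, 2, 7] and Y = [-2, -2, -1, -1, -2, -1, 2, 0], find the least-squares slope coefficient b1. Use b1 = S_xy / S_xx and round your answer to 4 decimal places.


First compute the means: xbar = 8.6250, ybar = -0.8750.
Then S_xx = sum((xi - xbar)^2) = 305.8750.
S_xy = sum((xi - xbar)(yi - ybar)) = -22.6250.
b1 = S_xy / S_xx = -22.6250 / 305.8750 = -0.0740.

-0.0740


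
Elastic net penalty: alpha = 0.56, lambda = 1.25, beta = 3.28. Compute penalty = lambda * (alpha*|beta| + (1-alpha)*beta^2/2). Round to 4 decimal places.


alpha * |beta| = 0.56 * 3.28 = 1.8368.
(1-alpha) * beta^2/2 = 0.44 * 10.7584/2 = 2.3668.
Total = 1.25 * (1.8368 + 2.3668) = 5.2546.

5.2546


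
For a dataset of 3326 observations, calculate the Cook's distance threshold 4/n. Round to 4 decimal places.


Using the rule of thumb:
Threshold = 4 / 3326 = 0.0012.

0.0012


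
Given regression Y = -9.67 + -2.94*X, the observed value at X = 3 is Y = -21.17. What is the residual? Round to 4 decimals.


Predicted = -9.67 + -2.94 * 3 = -18.4900.
Residual = -21.17 - -18.4900 = -2.6800.

-2.6800


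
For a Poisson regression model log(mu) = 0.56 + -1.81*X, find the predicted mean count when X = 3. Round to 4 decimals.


eta = 0.56 + -1.81 * 3 = -4.8700.
mu = exp(-4.8700) = 0.0077.

0.0077


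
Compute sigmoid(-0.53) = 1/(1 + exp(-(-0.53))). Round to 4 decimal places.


Compute exp(0.5300) = 1.6989.
Sigmoid = 1 / (1 + 1.6989) = 1 / 2.6989 = 0.3705.

0.3705


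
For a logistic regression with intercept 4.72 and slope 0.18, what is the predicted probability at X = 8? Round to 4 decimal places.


z = 4.72 + 0.18 * 8 = 6.1600.
Sigmoid: P = 1 / (1 + exp(-6.1600)) = 0.9979.

0.9979


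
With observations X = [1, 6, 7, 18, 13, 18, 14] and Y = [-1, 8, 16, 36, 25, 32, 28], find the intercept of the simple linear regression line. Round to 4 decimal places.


First find the slope: b1 = 2.0476.
Means: xbar = 11.0000, ybar = 20.5714.
b0 = ybar - b1 * xbar = 20.5714 - 2.0476 * 11.0000 = -1.9524.

-1.9524


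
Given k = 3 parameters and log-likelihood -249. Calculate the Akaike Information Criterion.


AIC = 2*3 - 2*(-249).
= 6 + 498 = 504.

504


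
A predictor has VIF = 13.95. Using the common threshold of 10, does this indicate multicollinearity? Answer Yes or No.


The threshold is 10.
VIF = 13.95 is >= 10.
Multicollinearity indication: Yes.

Yes


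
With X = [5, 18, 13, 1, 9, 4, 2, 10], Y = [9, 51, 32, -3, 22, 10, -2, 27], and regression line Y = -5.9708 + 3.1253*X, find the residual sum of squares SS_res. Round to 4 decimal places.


Compute predicted values, then residuals = yi - yhat_i.
Residuals: [-0.6557, 0.7154, -2.6581, -0.1545, -0.1569, 3.4696, -2.2798, 1.7178].
SSres = sum(residual^2) = 28.2422.

28.2422


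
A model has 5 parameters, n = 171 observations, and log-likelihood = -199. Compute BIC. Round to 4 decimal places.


ln(171) = 5.141664.
k * ln(n) = 5 * 5.141664 = 25.708320.
-2L = 398.
BIC = 25.708320 + 398 = 423.708320, which rounds to 423.7083.

423.7083


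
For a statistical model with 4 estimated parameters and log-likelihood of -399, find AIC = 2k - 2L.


AIC = 2k - 2*loglik = 2(4) - 2(-399).
= 8 + 798 = 806.

806


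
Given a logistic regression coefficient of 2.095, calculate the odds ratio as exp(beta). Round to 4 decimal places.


Odds ratio = exp(beta) = exp(2.095).
= 8.1254.

8.1254


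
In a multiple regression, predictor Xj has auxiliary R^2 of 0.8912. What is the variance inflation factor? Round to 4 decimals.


Using VIF = 1/(1 - R^2_j):
1 - 0.8912 = 0.1088.
VIF = 9.1912.

9.1912


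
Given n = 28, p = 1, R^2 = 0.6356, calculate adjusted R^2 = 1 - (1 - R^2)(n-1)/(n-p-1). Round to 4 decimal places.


Adjusted R^2 = 1 - (1 - R^2) * (n-1)/(n-p-1).
(1 - R^2) = 0.3644.
(n-1)/(n-p-1) = 27/26.
(1 - R^2) * (n-1) = 0.3644 * 27 = 9.8388.
Divide by (n-p-1): 9.8388 / 26 = 0.3784.
Adj R^2 = 1 - 0.3784 = 0.6216.

0.6216


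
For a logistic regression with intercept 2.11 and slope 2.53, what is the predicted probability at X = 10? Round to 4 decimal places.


Compute z = 2.11 + (2.53)(10) = 27.4100.
exp(-z) = 0.0000.
P = 1/(1 + 0.0000) = 1.0000.

1.0000


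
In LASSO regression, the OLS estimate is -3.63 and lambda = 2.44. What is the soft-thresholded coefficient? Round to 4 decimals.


|beta_OLS| = 3.63.
lambda = 2.44.
Since |beta| > lambda, coefficient = sign(beta)*(|beta| - lambda) = -1.1900.
Result = -1.1900.

-1.1900


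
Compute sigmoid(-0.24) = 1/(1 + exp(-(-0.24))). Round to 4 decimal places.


Compute exp(0.2400) = 1.2712.
Sigmoid = 1 / (1 + 1.2712) = 1 / 2.2712 = 0.4403.

0.4403


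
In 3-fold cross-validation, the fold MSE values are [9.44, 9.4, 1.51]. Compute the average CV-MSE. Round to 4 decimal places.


Sum of fold MSEs = 20.3500.
Average = 20.3500 / 3 = 6.7833.

6.7833


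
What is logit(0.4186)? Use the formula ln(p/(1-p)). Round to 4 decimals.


The odds are p/(1-p) = 0.4186 / 0.5814 = 0.7200.
logit(p) = ln(0.7200) = -0.3285.

-0.3285


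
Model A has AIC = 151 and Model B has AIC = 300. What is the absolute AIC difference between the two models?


Compute |151 - 300| = 149.
Model A has the smaller AIC.

149


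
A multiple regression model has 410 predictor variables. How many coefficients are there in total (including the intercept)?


Including the intercept, the model has 410 predictor coefficients + 1 intercept.
Total = 411.

411


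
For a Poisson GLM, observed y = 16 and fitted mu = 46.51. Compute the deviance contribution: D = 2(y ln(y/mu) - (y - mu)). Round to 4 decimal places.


y/mu = 16/46.51 = 0.344012 (approx.), and ln(16/46.51) = -1.067079.
y * ln(y/mu) = 16 * -1.067079 = -17.073264.
y - mu = -30.51.
D = 2 * (-17.073264 - -30.51) = 26.873472, which rounds to 26.8735.

26.8735


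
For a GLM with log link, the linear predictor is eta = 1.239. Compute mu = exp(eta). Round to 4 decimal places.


The inverse log link gives:
mu = exp(1.239) = 3.4522.

3.4522


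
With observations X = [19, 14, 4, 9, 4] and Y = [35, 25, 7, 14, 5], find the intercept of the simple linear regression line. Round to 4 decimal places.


Compute b1 = 1.9353 from the OLS formula.
With xbar = 10.0000 and ybar = 17.2000, the intercept is:
b0 = 17.2000 - 1.9353 * 10.0000 = -2.1529.

-2.1529


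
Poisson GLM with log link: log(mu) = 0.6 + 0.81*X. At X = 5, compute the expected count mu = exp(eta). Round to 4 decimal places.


eta = 0.6 + 0.81 * 5 = 4.6500.
mu = exp(4.6500) = 104.5850.

104.5850


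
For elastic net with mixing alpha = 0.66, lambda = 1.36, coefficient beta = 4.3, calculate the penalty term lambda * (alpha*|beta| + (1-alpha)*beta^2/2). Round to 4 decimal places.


L1 component = 0.66 * |4.3| = 2.8380.
L2 component = 0.34 * 4.3^2 / 2 = 3.1433.
Penalty = 1.36 * (2.8380 + 3.1433) = 1.36 * 5.9813 = 8.1346.

8.1346


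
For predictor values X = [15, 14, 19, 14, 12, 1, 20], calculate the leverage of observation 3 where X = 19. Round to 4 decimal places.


Compute xbar = 13.5714 with n = 7 observations.
SXX = 233.7143.
Leverage = 1/7 + (19 - 13.5714)^2/233.7143 = 0.2689.

0.2689


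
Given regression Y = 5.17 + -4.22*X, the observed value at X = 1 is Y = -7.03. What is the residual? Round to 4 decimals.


Fitted value at X = 1 is yhat = 5.17 + -4.22*1 = 0.9500.
Residual = -7.03 - 0.9500 = -7.9800.

-7.9800


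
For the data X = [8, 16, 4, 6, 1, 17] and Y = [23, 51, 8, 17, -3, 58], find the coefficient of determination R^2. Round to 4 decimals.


The fitted line is Y = -6.4164 + 3.7019*X.
SSres = 7.2192, SStot = 2903.3333.
R^2 = 1 - SSres/SStot = 0.9975.

0.9975


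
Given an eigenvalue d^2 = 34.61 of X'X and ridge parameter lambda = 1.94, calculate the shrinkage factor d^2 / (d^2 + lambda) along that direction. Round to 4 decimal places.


Denominator = d^2 + lambda = 34.61 + 1.94 = 36.5500.
Shrinkage = 34.61 / 36.5500 = 0.9469.

0.9469


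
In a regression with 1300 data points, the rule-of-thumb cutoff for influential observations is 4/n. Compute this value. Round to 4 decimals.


The threshold is 4/n.
4/1300 = 0.0031.

0.0031


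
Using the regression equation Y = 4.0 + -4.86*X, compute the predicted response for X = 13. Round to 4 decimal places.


Substitute X = 13 into the equation:
Y = 4.0 + -4.86 * 13 = 4.0 + -63.1800 = -59.1800.

-59.1800


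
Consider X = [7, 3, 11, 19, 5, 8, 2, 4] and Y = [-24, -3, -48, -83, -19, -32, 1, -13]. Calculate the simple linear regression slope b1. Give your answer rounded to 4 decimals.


The sample means are xbar = 7.3750 and ybar = -27.6250.
Compute S_xx = 213.8750 and S_xy = -1053.1250.
Slope b1 = S_xy / S_xx = -1053.1250 / 213.8750 = -4.9240.

-4.9240


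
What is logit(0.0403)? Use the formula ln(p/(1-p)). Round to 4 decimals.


1 - p = 0.9597.
p/(1-p) = 0.0420.
logit = ln(0.0420) = -3.1703.

-3.1703


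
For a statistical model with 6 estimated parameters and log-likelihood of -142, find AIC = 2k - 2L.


AIC = 2k - 2*loglik = 2(6) - 2(-142).
= 12 + 284 = 296.

296


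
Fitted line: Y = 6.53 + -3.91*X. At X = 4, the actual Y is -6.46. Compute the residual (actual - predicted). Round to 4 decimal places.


Compute yhat = 6.53 + (-3.91)(4) = -9.1100.
Residual = actual - predicted = -6.46 - -9.1100 = 2.6500.

2.6500


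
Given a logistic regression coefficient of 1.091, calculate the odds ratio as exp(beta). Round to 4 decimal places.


The odds ratio is computed as:
OR = e^(1.091) = 2.9772.

2.9772


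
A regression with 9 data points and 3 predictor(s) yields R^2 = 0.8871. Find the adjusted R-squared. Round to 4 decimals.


Adjusted R^2 = 1 - (1 - R^2) * (n-1)/(n-p-1).
(1 - R^2) = 0.1129.
(n-1)/(n-p-1) = 8/5.
(1 - R^2) * (n-1) = 0.1129 * 8 = 0.9032.
Divide by (n-p-1): 0.9032 / 5 = 0.1806.
Adj R^2 = 1 - 0.1806 = 0.8194.

0.8194


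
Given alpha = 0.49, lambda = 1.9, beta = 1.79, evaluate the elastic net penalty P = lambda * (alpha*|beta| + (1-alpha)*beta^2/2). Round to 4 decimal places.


L1 component = 0.49 * |1.79| = 0.8771.
L2 component = 0.51 * 1.79^2 / 2 = 0.8170.
Penalty = 1.9 * (0.8771 + 0.8170) = 1.9 * 1.6941 = 3.2189.

3.2189


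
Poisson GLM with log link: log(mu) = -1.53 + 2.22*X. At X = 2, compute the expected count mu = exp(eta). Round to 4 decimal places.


Linear predictor: eta = -1.53 + (2.22)(2) = 2.9100.
Expected count: mu = exp(2.9100) = 18.3568.

18.3568


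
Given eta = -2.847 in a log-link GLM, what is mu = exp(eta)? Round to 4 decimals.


The inverse log link gives:
mu = exp(-2.847) = 0.0580.

0.0580


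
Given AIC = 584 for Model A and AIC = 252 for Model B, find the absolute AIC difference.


Absolute difference = |584 - 252| = 332.
The model with lower AIC (B) is preferred.

332


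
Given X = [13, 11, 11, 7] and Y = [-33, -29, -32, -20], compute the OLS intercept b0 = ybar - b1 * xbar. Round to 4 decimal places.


Compute b1 = -2.2632 from the OLS formula.
With xbar = 10.5000 and ybar = -28.5000, the intercept is:
b0 = -28.5000 - -2.2632 * 10.5000 = -4.7368.

-4.7368


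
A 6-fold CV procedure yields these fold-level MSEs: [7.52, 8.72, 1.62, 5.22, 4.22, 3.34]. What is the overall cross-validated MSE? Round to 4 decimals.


Add all fold MSEs: 30.6400.
Divide by k = 6: 30.6400/6 = 5.1067.

5.1067


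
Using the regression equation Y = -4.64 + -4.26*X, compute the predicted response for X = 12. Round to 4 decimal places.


Substitute X = 12 into the equation:
Y = -4.64 + -4.26 * 12 = -4.64 + -51.1200 = -55.7600.

-55.7600


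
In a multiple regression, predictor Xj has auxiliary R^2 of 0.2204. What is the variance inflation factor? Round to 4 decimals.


Using VIF = 1/(1 - R^2_j):
1 - 0.2204 = 0.7796.
VIF = 1.2827.

1.2827


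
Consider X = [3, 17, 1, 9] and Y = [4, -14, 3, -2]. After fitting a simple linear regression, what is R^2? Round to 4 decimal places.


The fitted line is Y = 6.1452 + -1.1194*X.
SSres = 10.5419, SStot = 204.7500.
R^2 = 1 - SSres/SStot = 0.9485.

0.9485


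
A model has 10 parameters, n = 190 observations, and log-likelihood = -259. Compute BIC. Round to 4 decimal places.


k * ln(n) = 10 * ln(190) = 10 * 5.247024 = 52.470240.
-2 * loglik = -2 * (-259) = 518.
BIC = 52.470240 + 518 = 570.470240, which rounds to 570.4702.

570.4702


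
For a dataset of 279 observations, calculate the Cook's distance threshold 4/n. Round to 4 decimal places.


Cook's distance cutoff = 4/n = 4/279.
= 0.0143.

0.0143


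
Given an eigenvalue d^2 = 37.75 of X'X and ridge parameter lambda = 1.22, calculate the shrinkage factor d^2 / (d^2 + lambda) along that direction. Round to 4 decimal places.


d^2 + lambda = 37.75 + 1.22 = 38.9700.
Shrinkage factor = 37.75/38.9700 = 0.9687.

0.9687


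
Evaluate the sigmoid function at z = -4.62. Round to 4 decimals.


First, exp(4.6200) = 101.4940.
Then sigma(z) = 1/(1 + 101.4940) = 0.0098.

0.0098


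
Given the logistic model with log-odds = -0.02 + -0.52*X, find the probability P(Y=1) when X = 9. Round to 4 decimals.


z = -0.02 + -0.52 * 9 = -4.7000.
Sigmoid: P = 1 / (1 + exp(4.7000)) = 0.0090.

0.0090


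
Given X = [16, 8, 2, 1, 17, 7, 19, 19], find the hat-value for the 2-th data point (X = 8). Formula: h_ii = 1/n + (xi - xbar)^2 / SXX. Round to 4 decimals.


Mean of X: xbar = 11.1250.
SXX = 394.8750.
For X = 8: h = 1/8 + (8 - 11.1250)^2/394.8750 = 0.1497.

0.1497


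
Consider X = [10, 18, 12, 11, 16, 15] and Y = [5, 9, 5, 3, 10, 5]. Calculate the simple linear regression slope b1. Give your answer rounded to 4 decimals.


Calculate xbar = 13.6667, ybar = 6.1667.
S_xx = 49.3333, S_xy = 34.3333.
Using b1 = S_xy / S_xx = 34.3333 / 49.3333, we get b1 = 0.6959.

0.6959


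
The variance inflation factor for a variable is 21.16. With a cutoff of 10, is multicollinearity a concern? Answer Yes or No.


Compare VIF = 21.16 to the threshold of 10.
21.16 >= 10, so the answer is Yes.

Yes


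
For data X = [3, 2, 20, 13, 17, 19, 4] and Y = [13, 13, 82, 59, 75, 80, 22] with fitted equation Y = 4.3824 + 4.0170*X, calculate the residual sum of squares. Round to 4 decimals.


Compute predicted values, then residuals = yi - yhat_i.
Residuals: [-3.4334, 0.5836, -2.7224, 2.3966, 2.3286, -0.7054, 1.5496].
SSres = sum(residual^2) = 33.6052.

33.6052


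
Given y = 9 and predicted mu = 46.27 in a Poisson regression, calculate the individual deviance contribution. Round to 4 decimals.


Compute y*ln(y/mu) = 9*ln(9/46.27) = 9*-1.637269 = -14.735421.
y - mu = -37.27.
D = 2*(-14.735421 - (-37.27)) = 45.069158, which rounds to 45.0692.

45.0692


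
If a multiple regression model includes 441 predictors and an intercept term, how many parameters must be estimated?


Including the intercept, the model has 441 predictor coefficients + 1 intercept.
Total = 442.

442


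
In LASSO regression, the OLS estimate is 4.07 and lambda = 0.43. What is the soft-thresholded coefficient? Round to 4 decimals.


|beta_OLS| = 4.07.
lambda = 0.43.
Since |beta| > lambda, coefficient = sign(beta)*(|beta| - lambda) = 3.6400.
Result = 3.6400.

3.6400


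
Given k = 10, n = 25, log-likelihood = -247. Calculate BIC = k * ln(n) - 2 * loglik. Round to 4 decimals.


Compute k*ln(n) = 10*ln(25) = 10*3.218876 = 32.188760.
Then -2*loglik = 494.
BIC = 32.188760 + 494 = 526.188760, which rounds to 526.1888.

526.1888


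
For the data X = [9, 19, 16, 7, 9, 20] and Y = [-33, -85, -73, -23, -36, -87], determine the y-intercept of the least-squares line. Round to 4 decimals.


The slope is b1 = -5.0310.
Sample means are xbar = 13.3333 and ybar = -56.1667.
Intercept: b0 = -56.1667 - (-5.0310)(13.3333) = 10.9132.

10.9132


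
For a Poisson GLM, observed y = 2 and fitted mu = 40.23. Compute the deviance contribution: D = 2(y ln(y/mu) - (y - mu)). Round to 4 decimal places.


First: ln(2/40.23) = -3.001466.
Then: 2 * -3.001466 = -6.002932.
y - mu = 2 - 40.23 = -38.23.
D = 2(-6.002932 - -38.23) = 64.454136, which rounds to 64.4541.

64.4541


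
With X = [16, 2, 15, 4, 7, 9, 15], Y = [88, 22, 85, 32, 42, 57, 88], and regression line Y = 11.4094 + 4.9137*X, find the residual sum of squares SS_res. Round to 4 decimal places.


Predicted values from Y = 11.4094 + 4.9137*X.
Residuals: [-2.0286, 0.7632, -0.1149, 0.9358, -3.8053, 1.3673, 2.8851].
SSres = 30.2602.

30.2602


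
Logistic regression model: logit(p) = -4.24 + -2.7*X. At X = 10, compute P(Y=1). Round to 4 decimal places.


Linear predictor: z = -4.24 + -2.7 * 10 = -31.2400.
P = 1/(1 + exp(31.2400)) = 1/(1 + 36928325454760.0860) = 0.0000.

0.0000


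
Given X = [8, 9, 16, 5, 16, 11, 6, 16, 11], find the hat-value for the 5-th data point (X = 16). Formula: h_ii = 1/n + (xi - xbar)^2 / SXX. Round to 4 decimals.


Mean of X: xbar = 10.8889.
SXX = 148.8889.
For X = 16: h = 1/9 + (16 - 10.8889)^2/148.8889 = 0.2866.

0.2866


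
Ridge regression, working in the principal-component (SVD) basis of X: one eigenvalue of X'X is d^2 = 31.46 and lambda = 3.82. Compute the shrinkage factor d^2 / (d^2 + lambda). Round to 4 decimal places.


d^2 + lambda = 31.46 + 3.82 = 35.2800.
Shrinkage factor = 31.46/35.2800 = 0.8917.

0.8917


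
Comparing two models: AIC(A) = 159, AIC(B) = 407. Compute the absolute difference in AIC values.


|AIC_A - AIC_B| = |159 - 407| = 248.
Model A is preferred (lower AIC).

248


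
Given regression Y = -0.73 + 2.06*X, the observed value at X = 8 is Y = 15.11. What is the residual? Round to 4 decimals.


Fitted value at X = 8 is yhat = -0.73 + 2.06*8 = 15.7500.
Residual = 15.11 - 15.7500 = -0.6400.

-0.6400


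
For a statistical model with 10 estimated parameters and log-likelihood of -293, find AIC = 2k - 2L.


Compute:
2k = 2*10 = 20.
-2*loglik = -2*(-293) = 586.
AIC = 20 + 586 = 606.

606


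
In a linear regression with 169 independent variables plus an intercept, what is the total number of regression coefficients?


Including the intercept, the model has 169 predictor coefficients + 1 intercept.
Total = 170.

170


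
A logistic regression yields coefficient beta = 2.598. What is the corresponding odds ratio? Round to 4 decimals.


The odds ratio is computed as:
OR = e^(2.598) = 13.4368.

13.4368


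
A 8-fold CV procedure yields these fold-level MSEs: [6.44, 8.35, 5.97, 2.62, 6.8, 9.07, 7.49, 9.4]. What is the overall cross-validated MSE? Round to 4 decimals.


Add all fold MSEs: 56.1400.
Divide by k = 8: 56.1400/8 = 7.0175.

7.0175


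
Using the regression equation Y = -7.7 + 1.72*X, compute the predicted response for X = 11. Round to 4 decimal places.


Predicted value:
Y = -7.7 + (1.72)(11) = -7.7 + 18.9200 = 11.2200.

11.2200


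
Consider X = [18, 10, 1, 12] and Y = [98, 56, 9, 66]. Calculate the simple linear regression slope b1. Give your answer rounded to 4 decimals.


Calculate xbar = 10.2500, ybar = 57.2500.
S_xx = 148.7500, S_xy = 777.7500.
Using b1 = S_xy / S_xx = 777.7500 / 148.7500, we get b1 = 5.2286.

5.2286


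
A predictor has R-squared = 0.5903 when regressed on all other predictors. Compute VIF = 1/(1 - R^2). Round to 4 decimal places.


Using VIF = 1/(1 - R^2_j):
1 - 0.5903 = 0.4097.
VIF = 2.4408.

2.4408


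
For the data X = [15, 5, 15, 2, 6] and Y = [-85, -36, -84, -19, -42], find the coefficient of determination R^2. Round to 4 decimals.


The fitted line is Y = -10.7094 + -4.9408*X.
SSres = 6.2906, SStot = 3550.8000.
R^2 = 1 - SSres/SStot = 0.9982.

0.9982


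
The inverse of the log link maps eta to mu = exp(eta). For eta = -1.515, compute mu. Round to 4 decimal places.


mu = exp(eta) = exp(-1.515).
= 0.2198.

0.2198


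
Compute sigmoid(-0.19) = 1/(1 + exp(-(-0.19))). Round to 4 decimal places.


Compute exp(0.1900) = 1.2092.
Sigmoid = 1 / (1 + 1.2092) = 1 / 2.2092 = 0.4526.

0.4526


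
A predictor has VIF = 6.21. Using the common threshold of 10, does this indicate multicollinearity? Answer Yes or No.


The threshold is 10.
VIF = 6.21 is < 10.
Multicollinearity indication: No.

No


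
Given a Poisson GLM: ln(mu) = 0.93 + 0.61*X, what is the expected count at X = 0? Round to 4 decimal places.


Linear predictor: eta = 0.93 + (0.61)(0) = 0.9300.
Expected count: mu = exp(0.9300) = 2.5345.

2.5345


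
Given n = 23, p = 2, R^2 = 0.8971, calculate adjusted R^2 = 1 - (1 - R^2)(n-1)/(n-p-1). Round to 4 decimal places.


Plug in: Adj R^2 = 1 - (1 - 0.8971) * 22/20.
= 1 - 0.1029 * 22/20
= 1 - 2.2638 / 20
= 1 - 0.1132 = 0.8868.

0.8868


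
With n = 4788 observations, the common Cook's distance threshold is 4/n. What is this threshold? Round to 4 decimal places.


Using the rule of thumb:
Threshold = 4 / 4788 = 0.0008.

0.0008


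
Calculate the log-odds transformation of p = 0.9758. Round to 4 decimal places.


1 - p = 0.0242.
p/(1-p) = 40.3223.
logit = ln(40.3223) = 3.6969.

3.6969


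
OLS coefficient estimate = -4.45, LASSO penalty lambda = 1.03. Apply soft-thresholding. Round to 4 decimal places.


|beta_OLS| = 4.45.
lambda = 1.03.
Since |beta| > lambda, coefficient = sign(beta)*(|beta| - lambda) = -3.4200.
Result = -3.4200.

-3.4200


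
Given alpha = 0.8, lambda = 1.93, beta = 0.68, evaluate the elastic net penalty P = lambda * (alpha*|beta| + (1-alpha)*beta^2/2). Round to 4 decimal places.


L1 component = 0.8 * |0.68| = 0.5440.
L2 component = 0.2 * 0.68^2 / 2 = 0.0462.
Penalty = 1.93 * (0.5440 + 0.0462) = 1.93 * 0.5902 = 1.1392.

1.1392


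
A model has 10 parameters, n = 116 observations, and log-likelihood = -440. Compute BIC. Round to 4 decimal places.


k * ln(n) = 10 * ln(116) = 10 * 4.753590 = 47.535900.
-2 * loglik = -2 * (-440) = 880.
BIC = 47.535900 + 880 = 927.535900, which rounds to 927.5359.

927.5359


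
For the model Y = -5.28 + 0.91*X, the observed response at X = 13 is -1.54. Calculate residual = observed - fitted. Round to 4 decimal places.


Fitted value at X = 13 is yhat = -5.28 + 0.91*13 = 6.5500.
Residual = -1.54 - 6.5500 = -8.0900.

-8.0900


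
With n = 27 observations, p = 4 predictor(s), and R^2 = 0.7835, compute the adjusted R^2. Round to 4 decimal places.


Adjusted R^2 = 1 - (1 - R^2) * (n-1)/(n-p-1).
(1 - R^2) = 0.2165.
(n-1)/(n-p-1) = 26/22.
(1 - R^2) * (n-1) = 0.2165 * 26 = 5.6290.
Divide by (n-p-1): 5.6290 / 22 = 0.2559.
Adj R^2 = 1 - 0.2559 = 0.7441.

0.7441


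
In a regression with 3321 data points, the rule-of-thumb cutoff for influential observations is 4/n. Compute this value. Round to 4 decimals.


Using the rule of thumb:
Threshold = 4 / 3321 = 0.0012.

0.0012


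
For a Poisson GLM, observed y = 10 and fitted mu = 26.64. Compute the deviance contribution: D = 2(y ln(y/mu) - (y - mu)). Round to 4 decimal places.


Compute y*ln(y/mu) = 10*ln(10/26.64) = 10*-0.979829 = -9.798290.
y - mu = -16.64.
D = 2*(-9.798290 - (-16.64)) = 13.683420, which rounds to 13.6834.

13.6834


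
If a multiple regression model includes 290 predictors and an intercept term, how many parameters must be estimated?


Total coefficients = number of predictors + 1 (for the intercept).
= 290 + 1 = 291.

291


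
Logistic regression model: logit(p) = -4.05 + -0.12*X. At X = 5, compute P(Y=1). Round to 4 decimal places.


Compute z = -4.05 + (-0.12)(5) = -4.6500.
exp(-z) = 104.5850.
P = 1/(1 + 104.5850) = 0.0095.

0.0095


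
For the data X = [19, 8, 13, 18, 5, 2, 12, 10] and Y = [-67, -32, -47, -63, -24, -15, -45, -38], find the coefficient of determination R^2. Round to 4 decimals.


After computing the OLS fit (b0=-8.3170, b1=-3.0398):
SSres = 3.1118, SStot = 2265.8750.
R^2 = 1 - 3.1118/2265.8750 = 0.9986.

0.9986


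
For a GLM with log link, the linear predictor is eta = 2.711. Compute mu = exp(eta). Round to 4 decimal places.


The inverse log link gives:
mu = exp(2.711) = 15.0443.

15.0443


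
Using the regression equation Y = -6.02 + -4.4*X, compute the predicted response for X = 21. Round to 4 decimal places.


Plug X = 21 into Y = -6.02 + -4.4*X:
Y = -6.02 + -92.4000 = -98.4200.

-98.4200


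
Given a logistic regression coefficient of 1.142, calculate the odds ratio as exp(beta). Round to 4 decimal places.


The odds ratio is computed as:
OR = e^(1.142) = 3.1330.

3.1330


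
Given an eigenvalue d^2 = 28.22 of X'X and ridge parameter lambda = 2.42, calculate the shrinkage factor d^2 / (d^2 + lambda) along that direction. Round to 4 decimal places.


Compute the denominator: 28.22 + 2.42 = 30.6400.
Shrinkage factor = 28.22 / 30.6400 = 0.9210.

0.9210


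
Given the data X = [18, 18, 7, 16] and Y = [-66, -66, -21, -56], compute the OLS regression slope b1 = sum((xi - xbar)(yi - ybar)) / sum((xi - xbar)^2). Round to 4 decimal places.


First compute the means: xbar = 14.7500, ybar = -52.2500.
Then S_xx = sum((xi - xbar)^2) = 82.7500.
S_xy = sum((xi - xbar)(yi - ybar)) = -336.2500.
b1 = S_xy / S_xx = -336.2500 / 82.7500 = -4.0634.

-4.0634


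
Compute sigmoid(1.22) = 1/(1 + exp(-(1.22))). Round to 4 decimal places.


First, exp(-1.2200) = 0.2952.
Then sigma(z) = 1/(1 + 0.2952) = 0.7721.

0.7721


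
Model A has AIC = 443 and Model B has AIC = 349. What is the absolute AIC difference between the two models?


|AIC_A - AIC_B| = |443 - 349| = 94.
Model B is preferred (lower AIC).

94


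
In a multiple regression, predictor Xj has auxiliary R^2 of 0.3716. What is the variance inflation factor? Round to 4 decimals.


Using VIF = 1/(1 - R^2_j):
1 - 0.3716 = 0.6284.
VIF = 1.5913.

1.5913


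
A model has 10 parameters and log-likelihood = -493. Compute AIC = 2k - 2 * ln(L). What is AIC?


Compute:
2k = 2*10 = 20.
-2*loglik = -2*(-493) = 986.
AIC = 20 + 986 = 1006.

1006


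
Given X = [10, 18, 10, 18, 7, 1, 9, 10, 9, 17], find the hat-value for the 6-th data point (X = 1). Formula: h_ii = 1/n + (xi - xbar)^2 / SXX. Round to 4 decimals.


Mean of X: xbar = 10.9000.
SXX = 260.9000.
For X = 1: h = 1/10 + (1 - 10.9000)^2/260.9000 = 0.4757.

0.4757


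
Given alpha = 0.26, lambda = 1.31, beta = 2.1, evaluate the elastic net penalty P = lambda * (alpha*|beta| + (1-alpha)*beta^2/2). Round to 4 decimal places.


L1 component = 0.26 * |2.1| = 0.5460.
L2 component = 0.74 * 2.1^2 / 2 = 1.6317.
Penalty = 1.31 * (0.5460 + 1.6317) = 1.31 * 2.1777 = 2.8528.

2.8528


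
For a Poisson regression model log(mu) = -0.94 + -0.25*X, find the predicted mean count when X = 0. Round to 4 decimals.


eta = -0.94 + -0.25 * 0 = -0.9400.
mu = exp(-0.9400) = 0.3906.

0.3906
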